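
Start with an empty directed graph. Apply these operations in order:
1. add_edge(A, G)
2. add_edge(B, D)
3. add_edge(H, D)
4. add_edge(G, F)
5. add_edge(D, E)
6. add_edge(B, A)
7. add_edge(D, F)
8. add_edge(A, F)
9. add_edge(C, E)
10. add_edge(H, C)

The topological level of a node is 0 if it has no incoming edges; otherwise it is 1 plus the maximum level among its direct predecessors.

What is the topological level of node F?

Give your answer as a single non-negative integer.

Op 1: add_edge(A, G). Edges now: 1
Op 2: add_edge(B, D). Edges now: 2
Op 3: add_edge(H, D). Edges now: 3
Op 4: add_edge(G, F). Edges now: 4
Op 5: add_edge(D, E). Edges now: 5
Op 6: add_edge(B, A). Edges now: 6
Op 7: add_edge(D, F). Edges now: 7
Op 8: add_edge(A, F). Edges now: 8
Op 9: add_edge(C, E). Edges now: 9
Op 10: add_edge(H, C). Edges now: 10
Compute levels (Kahn BFS):
  sources (in-degree 0): B, H
  process B: level=0
    B->A: in-degree(A)=0, level(A)=1, enqueue
    B->D: in-degree(D)=1, level(D)>=1
  process H: level=0
    H->C: in-degree(C)=0, level(C)=1, enqueue
    H->D: in-degree(D)=0, level(D)=1, enqueue
  process A: level=1
    A->F: in-degree(F)=2, level(F)>=2
    A->G: in-degree(G)=0, level(G)=2, enqueue
  process C: level=1
    C->E: in-degree(E)=1, level(E)>=2
  process D: level=1
    D->E: in-degree(E)=0, level(E)=2, enqueue
    D->F: in-degree(F)=1, level(F)>=2
  process G: level=2
    G->F: in-degree(F)=0, level(F)=3, enqueue
  process E: level=2
  process F: level=3
All levels: A:1, B:0, C:1, D:1, E:2, F:3, G:2, H:0
level(F) = 3

Answer: 3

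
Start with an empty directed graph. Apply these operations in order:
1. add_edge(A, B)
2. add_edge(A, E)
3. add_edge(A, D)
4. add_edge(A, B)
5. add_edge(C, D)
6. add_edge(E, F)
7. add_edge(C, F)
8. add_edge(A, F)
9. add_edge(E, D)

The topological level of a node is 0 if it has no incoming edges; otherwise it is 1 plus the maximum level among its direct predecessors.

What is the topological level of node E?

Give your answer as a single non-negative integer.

Op 1: add_edge(A, B). Edges now: 1
Op 2: add_edge(A, E). Edges now: 2
Op 3: add_edge(A, D). Edges now: 3
Op 4: add_edge(A, B) (duplicate, no change). Edges now: 3
Op 5: add_edge(C, D). Edges now: 4
Op 6: add_edge(E, F). Edges now: 5
Op 7: add_edge(C, F). Edges now: 6
Op 8: add_edge(A, F). Edges now: 7
Op 9: add_edge(E, D). Edges now: 8
Compute levels (Kahn BFS):
  sources (in-degree 0): A, C
  process A: level=0
    A->B: in-degree(B)=0, level(B)=1, enqueue
    A->D: in-degree(D)=2, level(D)>=1
    A->E: in-degree(E)=0, level(E)=1, enqueue
    A->F: in-degree(F)=2, level(F)>=1
  process C: level=0
    C->D: in-degree(D)=1, level(D)>=1
    C->F: in-degree(F)=1, level(F)>=1
  process B: level=1
  process E: level=1
    E->D: in-degree(D)=0, level(D)=2, enqueue
    E->F: in-degree(F)=0, level(F)=2, enqueue
  process D: level=2
  process F: level=2
All levels: A:0, B:1, C:0, D:2, E:1, F:2
level(E) = 1

Answer: 1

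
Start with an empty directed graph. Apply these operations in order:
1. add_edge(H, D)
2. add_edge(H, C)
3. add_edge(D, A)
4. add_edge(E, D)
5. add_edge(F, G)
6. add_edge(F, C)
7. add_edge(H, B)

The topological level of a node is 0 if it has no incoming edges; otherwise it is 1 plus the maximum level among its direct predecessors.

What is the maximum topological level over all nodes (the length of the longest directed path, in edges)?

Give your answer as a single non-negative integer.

Op 1: add_edge(H, D). Edges now: 1
Op 2: add_edge(H, C). Edges now: 2
Op 3: add_edge(D, A). Edges now: 3
Op 4: add_edge(E, D). Edges now: 4
Op 5: add_edge(F, G). Edges now: 5
Op 6: add_edge(F, C). Edges now: 6
Op 7: add_edge(H, B). Edges now: 7
Compute levels (Kahn BFS):
  sources (in-degree 0): E, F, H
  process E: level=0
    E->D: in-degree(D)=1, level(D)>=1
  process F: level=0
    F->C: in-degree(C)=1, level(C)>=1
    F->G: in-degree(G)=0, level(G)=1, enqueue
  process H: level=0
    H->B: in-degree(B)=0, level(B)=1, enqueue
    H->C: in-degree(C)=0, level(C)=1, enqueue
    H->D: in-degree(D)=0, level(D)=1, enqueue
  process G: level=1
  process B: level=1
  process C: level=1
  process D: level=1
    D->A: in-degree(A)=0, level(A)=2, enqueue
  process A: level=2
All levels: A:2, B:1, C:1, D:1, E:0, F:0, G:1, H:0
max level = 2

Answer: 2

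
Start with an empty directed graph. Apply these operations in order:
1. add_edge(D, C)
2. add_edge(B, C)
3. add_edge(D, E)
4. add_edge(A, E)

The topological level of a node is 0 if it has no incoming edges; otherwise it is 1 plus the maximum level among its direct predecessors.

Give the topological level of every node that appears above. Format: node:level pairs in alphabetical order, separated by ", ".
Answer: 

Op 1: add_edge(D, C). Edges now: 1
Op 2: add_edge(B, C). Edges now: 2
Op 3: add_edge(D, E). Edges now: 3
Op 4: add_edge(A, E). Edges now: 4
Compute levels (Kahn BFS):
  sources (in-degree 0): A, B, D
  process A: level=0
    A->E: in-degree(E)=1, level(E)>=1
  process B: level=0
    B->C: in-degree(C)=1, level(C)>=1
  process D: level=0
    D->C: in-degree(C)=0, level(C)=1, enqueue
    D->E: in-degree(E)=0, level(E)=1, enqueue
  process C: level=1
  process E: level=1
All levels: A:0, B:0, C:1, D:0, E:1

Answer: A:0, B:0, C:1, D:0, E:1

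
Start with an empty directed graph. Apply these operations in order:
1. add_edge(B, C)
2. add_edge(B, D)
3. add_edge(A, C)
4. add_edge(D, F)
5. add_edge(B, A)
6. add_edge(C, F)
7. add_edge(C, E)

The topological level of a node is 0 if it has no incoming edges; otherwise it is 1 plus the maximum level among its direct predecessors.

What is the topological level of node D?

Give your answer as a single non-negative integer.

Answer: 1

Derivation:
Op 1: add_edge(B, C). Edges now: 1
Op 2: add_edge(B, D). Edges now: 2
Op 3: add_edge(A, C). Edges now: 3
Op 4: add_edge(D, F). Edges now: 4
Op 5: add_edge(B, A). Edges now: 5
Op 6: add_edge(C, F). Edges now: 6
Op 7: add_edge(C, E). Edges now: 7
Compute levels (Kahn BFS):
  sources (in-degree 0): B
  process B: level=0
    B->A: in-degree(A)=0, level(A)=1, enqueue
    B->C: in-degree(C)=1, level(C)>=1
    B->D: in-degree(D)=0, level(D)=1, enqueue
  process A: level=1
    A->C: in-degree(C)=0, level(C)=2, enqueue
  process D: level=1
    D->F: in-degree(F)=1, level(F)>=2
  process C: level=2
    C->E: in-degree(E)=0, level(E)=3, enqueue
    C->F: in-degree(F)=0, level(F)=3, enqueue
  process E: level=3
  process F: level=3
All levels: A:1, B:0, C:2, D:1, E:3, F:3
level(D) = 1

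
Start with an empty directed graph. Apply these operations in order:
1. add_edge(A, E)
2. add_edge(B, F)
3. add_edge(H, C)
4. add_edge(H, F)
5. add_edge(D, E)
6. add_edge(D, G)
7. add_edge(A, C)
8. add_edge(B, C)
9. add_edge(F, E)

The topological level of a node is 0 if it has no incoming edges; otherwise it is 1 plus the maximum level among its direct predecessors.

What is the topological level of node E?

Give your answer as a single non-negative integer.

Op 1: add_edge(A, E). Edges now: 1
Op 2: add_edge(B, F). Edges now: 2
Op 3: add_edge(H, C). Edges now: 3
Op 4: add_edge(H, F). Edges now: 4
Op 5: add_edge(D, E). Edges now: 5
Op 6: add_edge(D, G). Edges now: 6
Op 7: add_edge(A, C). Edges now: 7
Op 8: add_edge(B, C). Edges now: 8
Op 9: add_edge(F, E). Edges now: 9
Compute levels (Kahn BFS):
  sources (in-degree 0): A, B, D, H
  process A: level=0
    A->C: in-degree(C)=2, level(C)>=1
    A->E: in-degree(E)=2, level(E)>=1
  process B: level=0
    B->C: in-degree(C)=1, level(C)>=1
    B->F: in-degree(F)=1, level(F)>=1
  process D: level=0
    D->E: in-degree(E)=1, level(E)>=1
    D->G: in-degree(G)=0, level(G)=1, enqueue
  process H: level=0
    H->C: in-degree(C)=0, level(C)=1, enqueue
    H->F: in-degree(F)=0, level(F)=1, enqueue
  process G: level=1
  process C: level=1
  process F: level=1
    F->E: in-degree(E)=0, level(E)=2, enqueue
  process E: level=2
All levels: A:0, B:0, C:1, D:0, E:2, F:1, G:1, H:0
level(E) = 2

Answer: 2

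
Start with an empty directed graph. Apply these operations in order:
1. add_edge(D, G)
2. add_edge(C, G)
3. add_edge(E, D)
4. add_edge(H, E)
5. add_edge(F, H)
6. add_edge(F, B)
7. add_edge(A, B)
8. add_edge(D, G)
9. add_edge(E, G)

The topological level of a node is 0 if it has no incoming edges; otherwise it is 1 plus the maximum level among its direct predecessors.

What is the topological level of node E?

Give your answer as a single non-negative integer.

Op 1: add_edge(D, G). Edges now: 1
Op 2: add_edge(C, G). Edges now: 2
Op 3: add_edge(E, D). Edges now: 3
Op 4: add_edge(H, E). Edges now: 4
Op 5: add_edge(F, H). Edges now: 5
Op 6: add_edge(F, B). Edges now: 6
Op 7: add_edge(A, B). Edges now: 7
Op 8: add_edge(D, G) (duplicate, no change). Edges now: 7
Op 9: add_edge(E, G). Edges now: 8
Compute levels (Kahn BFS):
  sources (in-degree 0): A, C, F
  process A: level=0
    A->B: in-degree(B)=1, level(B)>=1
  process C: level=0
    C->G: in-degree(G)=2, level(G)>=1
  process F: level=0
    F->B: in-degree(B)=0, level(B)=1, enqueue
    F->H: in-degree(H)=0, level(H)=1, enqueue
  process B: level=1
  process H: level=1
    H->E: in-degree(E)=0, level(E)=2, enqueue
  process E: level=2
    E->D: in-degree(D)=0, level(D)=3, enqueue
    E->G: in-degree(G)=1, level(G)>=3
  process D: level=3
    D->G: in-degree(G)=0, level(G)=4, enqueue
  process G: level=4
All levels: A:0, B:1, C:0, D:3, E:2, F:0, G:4, H:1
level(E) = 2

Answer: 2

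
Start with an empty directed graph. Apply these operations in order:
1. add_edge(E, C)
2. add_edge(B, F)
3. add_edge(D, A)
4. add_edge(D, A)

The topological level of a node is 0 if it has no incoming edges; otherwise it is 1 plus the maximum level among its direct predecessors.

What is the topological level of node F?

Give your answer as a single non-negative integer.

Answer: 1

Derivation:
Op 1: add_edge(E, C). Edges now: 1
Op 2: add_edge(B, F). Edges now: 2
Op 3: add_edge(D, A). Edges now: 3
Op 4: add_edge(D, A) (duplicate, no change). Edges now: 3
Compute levels (Kahn BFS):
  sources (in-degree 0): B, D, E
  process B: level=0
    B->F: in-degree(F)=0, level(F)=1, enqueue
  process D: level=0
    D->A: in-degree(A)=0, level(A)=1, enqueue
  process E: level=0
    E->C: in-degree(C)=0, level(C)=1, enqueue
  process F: level=1
  process A: level=1
  process C: level=1
All levels: A:1, B:0, C:1, D:0, E:0, F:1
level(F) = 1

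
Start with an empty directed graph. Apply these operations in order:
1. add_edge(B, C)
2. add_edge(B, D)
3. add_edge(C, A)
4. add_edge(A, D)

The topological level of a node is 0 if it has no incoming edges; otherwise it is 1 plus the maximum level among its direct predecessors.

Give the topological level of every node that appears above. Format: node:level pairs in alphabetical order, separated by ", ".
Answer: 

Op 1: add_edge(B, C). Edges now: 1
Op 2: add_edge(B, D). Edges now: 2
Op 3: add_edge(C, A). Edges now: 3
Op 4: add_edge(A, D). Edges now: 4
Compute levels (Kahn BFS):
  sources (in-degree 0): B
  process B: level=0
    B->C: in-degree(C)=0, level(C)=1, enqueue
    B->D: in-degree(D)=1, level(D)>=1
  process C: level=1
    C->A: in-degree(A)=0, level(A)=2, enqueue
  process A: level=2
    A->D: in-degree(D)=0, level(D)=3, enqueue
  process D: level=3
All levels: A:2, B:0, C:1, D:3

Answer: A:2, B:0, C:1, D:3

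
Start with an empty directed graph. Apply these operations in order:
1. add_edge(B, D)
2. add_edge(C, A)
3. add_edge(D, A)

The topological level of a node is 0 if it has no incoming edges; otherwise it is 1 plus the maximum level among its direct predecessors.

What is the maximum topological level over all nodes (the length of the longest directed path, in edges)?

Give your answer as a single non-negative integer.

Answer: 2

Derivation:
Op 1: add_edge(B, D). Edges now: 1
Op 2: add_edge(C, A). Edges now: 2
Op 3: add_edge(D, A). Edges now: 3
Compute levels (Kahn BFS):
  sources (in-degree 0): B, C
  process B: level=0
    B->D: in-degree(D)=0, level(D)=1, enqueue
  process C: level=0
    C->A: in-degree(A)=1, level(A)>=1
  process D: level=1
    D->A: in-degree(A)=0, level(A)=2, enqueue
  process A: level=2
All levels: A:2, B:0, C:0, D:1
max level = 2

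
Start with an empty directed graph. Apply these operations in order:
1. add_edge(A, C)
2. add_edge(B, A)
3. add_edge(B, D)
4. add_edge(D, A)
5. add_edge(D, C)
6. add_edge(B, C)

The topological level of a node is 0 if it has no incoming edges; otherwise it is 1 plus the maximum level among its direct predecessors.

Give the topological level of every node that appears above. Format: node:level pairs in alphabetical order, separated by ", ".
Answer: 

Op 1: add_edge(A, C). Edges now: 1
Op 2: add_edge(B, A). Edges now: 2
Op 3: add_edge(B, D). Edges now: 3
Op 4: add_edge(D, A). Edges now: 4
Op 5: add_edge(D, C). Edges now: 5
Op 6: add_edge(B, C). Edges now: 6
Compute levels (Kahn BFS):
  sources (in-degree 0): B
  process B: level=0
    B->A: in-degree(A)=1, level(A)>=1
    B->C: in-degree(C)=2, level(C)>=1
    B->D: in-degree(D)=0, level(D)=1, enqueue
  process D: level=1
    D->A: in-degree(A)=0, level(A)=2, enqueue
    D->C: in-degree(C)=1, level(C)>=2
  process A: level=2
    A->C: in-degree(C)=0, level(C)=3, enqueue
  process C: level=3
All levels: A:2, B:0, C:3, D:1

Answer: A:2, B:0, C:3, D:1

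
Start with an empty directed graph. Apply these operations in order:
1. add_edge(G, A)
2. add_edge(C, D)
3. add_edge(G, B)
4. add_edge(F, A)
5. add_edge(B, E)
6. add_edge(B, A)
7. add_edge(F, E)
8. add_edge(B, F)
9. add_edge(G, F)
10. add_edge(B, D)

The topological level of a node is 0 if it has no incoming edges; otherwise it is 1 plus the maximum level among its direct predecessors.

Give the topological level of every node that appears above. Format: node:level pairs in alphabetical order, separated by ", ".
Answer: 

Answer: A:3, B:1, C:0, D:2, E:3, F:2, G:0

Derivation:
Op 1: add_edge(G, A). Edges now: 1
Op 2: add_edge(C, D). Edges now: 2
Op 3: add_edge(G, B). Edges now: 3
Op 4: add_edge(F, A). Edges now: 4
Op 5: add_edge(B, E). Edges now: 5
Op 6: add_edge(B, A). Edges now: 6
Op 7: add_edge(F, E). Edges now: 7
Op 8: add_edge(B, F). Edges now: 8
Op 9: add_edge(G, F). Edges now: 9
Op 10: add_edge(B, D). Edges now: 10
Compute levels (Kahn BFS):
  sources (in-degree 0): C, G
  process C: level=0
    C->D: in-degree(D)=1, level(D)>=1
  process G: level=0
    G->A: in-degree(A)=2, level(A)>=1
    G->B: in-degree(B)=0, level(B)=1, enqueue
    G->F: in-degree(F)=1, level(F)>=1
  process B: level=1
    B->A: in-degree(A)=1, level(A)>=2
    B->D: in-degree(D)=0, level(D)=2, enqueue
    B->E: in-degree(E)=1, level(E)>=2
    B->F: in-degree(F)=0, level(F)=2, enqueue
  process D: level=2
  process F: level=2
    F->A: in-degree(A)=0, level(A)=3, enqueue
    F->E: in-degree(E)=0, level(E)=3, enqueue
  process A: level=3
  process E: level=3
All levels: A:3, B:1, C:0, D:2, E:3, F:2, G:0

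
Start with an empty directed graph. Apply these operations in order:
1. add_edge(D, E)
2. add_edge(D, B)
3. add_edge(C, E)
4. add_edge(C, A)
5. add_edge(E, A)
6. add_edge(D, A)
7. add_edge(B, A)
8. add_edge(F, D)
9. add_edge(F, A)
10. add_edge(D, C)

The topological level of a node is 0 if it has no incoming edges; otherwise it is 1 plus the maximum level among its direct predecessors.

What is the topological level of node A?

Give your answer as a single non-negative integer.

Op 1: add_edge(D, E). Edges now: 1
Op 2: add_edge(D, B). Edges now: 2
Op 3: add_edge(C, E). Edges now: 3
Op 4: add_edge(C, A). Edges now: 4
Op 5: add_edge(E, A). Edges now: 5
Op 6: add_edge(D, A). Edges now: 6
Op 7: add_edge(B, A). Edges now: 7
Op 8: add_edge(F, D). Edges now: 8
Op 9: add_edge(F, A). Edges now: 9
Op 10: add_edge(D, C). Edges now: 10
Compute levels (Kahn BFS):
  sources (in-degree 0): F
  process F: level=0
    F->A: in-degree(A)=4, level(A)>=1
    F->D: in-degree(D)=0, level(D)=1, enqueue
  process D: level=1
    D->A: in-degree(A)=3, level(A)>=2
    D->B: in-degree(B)=0, level(B)=2, enqueue
    D->C: in-degree(C)=0, level(C)=2, enqueue
    D->E: in-degree(E)=1, level(E)>=2
  process B: level=2
    B->A: in-degree(A)=2, level(A)>=3
  process C: level=2
    C->A: in-degree(A)=1, level(A)>=3
    C->E: in-degree(E)=0, level(E)=3, enqueue
  process E: level=3
    E->A: in-degree(A)=0, level(A)=4, enqueue
  process A: level=4
All levels: A:4, B:2, C:2, D:1, E:3, F:0
level(A) = 4

Answer: 4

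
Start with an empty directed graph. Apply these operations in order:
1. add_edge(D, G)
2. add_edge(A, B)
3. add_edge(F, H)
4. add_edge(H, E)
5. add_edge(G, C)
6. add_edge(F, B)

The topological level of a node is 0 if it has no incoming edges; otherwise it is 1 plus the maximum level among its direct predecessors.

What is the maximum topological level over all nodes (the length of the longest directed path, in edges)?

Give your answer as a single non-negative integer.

Op 1: add_edge(D, G). Edges now: 1
Op 2: add_edge(A, B). Edges now: 2
Op 3: add_edge(F, H). Edges now: 3
Op 4: add_edge(H, E). Edges now: 4
Op 5: add_edge(G, C). Edges now: 5
Op 6: add_edge(F, B). Edges now: 6
Compute levels (Kahn BFS):
  sources (in-degree 0): A, D, F
  process A: level=0
    A->B: in-degree(B)=1, level(B)>=1
  process D: level=0
    D->G: in-degree(G)=0, level(G)=1, enqueue
  process F: level=0
    F->B: in-degree(B)=0, level(B)=1, enqueue
    F->H: in-degree(H)=0, level(H)=1, enqueue
  process G: level=1
    G->C: in-degree(C)=0, level(C)=2, enqueue
  process B: level=1
  process H: level=1
    H->E: in-degree(E)=0, level(E)=2, enqueue
  process C: level=2
  process E: level=2
All levels: A:0, B:1, C:2, D:0, E:2, F:0, G:1, H:1
max level = 2

Answer: 2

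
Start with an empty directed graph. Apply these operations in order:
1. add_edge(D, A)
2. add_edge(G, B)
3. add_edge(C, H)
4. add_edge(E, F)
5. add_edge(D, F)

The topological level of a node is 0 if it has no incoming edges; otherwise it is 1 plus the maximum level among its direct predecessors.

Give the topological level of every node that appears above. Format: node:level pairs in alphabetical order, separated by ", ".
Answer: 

Op 1: add_edge(D, A). Edges now: 1
Op 2: add_edge(G, B). Edges now: 2
Op 3: add_edge(C, H). Edges now: 3
Op 4: add_edge(E, F). Edges now: 4
Op 5: add_edge(D, F). Edges now: 5
Compute levels (Kahn BFS):
  sources (in-degree 0): C, D, E, G
  process C: level=0
    C->H: in-degree(H)=0, level(H)=1, enqueue
  process D: level=0
    D->A: in-degree(A)=0, level(A)=1, enqueue
    D->F: in-degree(F)=1, level(F)>=1
  process E: level=0
    E->F: in-degree(F)=0, level(F)=1, enqueue
  process G: level=0
    G->B: in-degree(B)=0, level(B)=1, enqueue
  process H: level=1
  process A: level=1
  process F: level=1
  process B: level=1
All levels: A:1, B:1, C:0, D:0, E:0, F:1, G:0, H:1

Answer: A:1, B:1, C:0, D:0, E:0, F:1, G:0, H:1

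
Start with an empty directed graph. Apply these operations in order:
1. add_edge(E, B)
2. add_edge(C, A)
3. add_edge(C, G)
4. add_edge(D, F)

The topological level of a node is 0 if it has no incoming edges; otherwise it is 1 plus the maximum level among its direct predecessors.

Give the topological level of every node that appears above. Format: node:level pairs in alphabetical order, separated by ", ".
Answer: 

Op 1: add_edge(E, B). Edges now: 1
Op 2: add_edge(C, A). Edges now: 2
Op 3: add_edge(C, G). Edges now: 3
Op 4: add_edge(D, F). Edges now: 4
Compute levels (Kahn BFS):
  sources (in-degree 0): C, D, E
  process C: level=0
    C->A: in-degree(A)=0, level(A)=1, enqueue
    C->G: in-degree(G)=0, level(G)=1, enqueue
  process D: level=0
    D->F: in-degree(F)=0, level(F)=1, enqueue
  process E: level=0
    E->B: in-degree(B)=0, level(B)=1, enqueue
  process A: level=1
  process G: level=1
  process F: level=1
  process B: level=1
All levels: A:1, B:1, C:0, D:0, E:0, F:1, G:1

Answer: A:1, B:1, C:0, D:0, E:0, F:1, G:1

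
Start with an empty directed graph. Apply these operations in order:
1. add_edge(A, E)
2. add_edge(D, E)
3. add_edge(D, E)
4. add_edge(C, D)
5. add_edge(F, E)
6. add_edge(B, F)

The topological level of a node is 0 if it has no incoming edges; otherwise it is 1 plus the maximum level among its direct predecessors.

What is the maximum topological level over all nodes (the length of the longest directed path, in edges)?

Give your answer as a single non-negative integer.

Op 1: add_edge(A, E). Edges now: 1
Op 2: add_edge(D, E). Edges now: 2
Op 3: add_edge(D, E) (duplicate, no change). Edges now: 2
Op 4: add_edge(C, D). Edges now: 3
Op 5: add_edge(F, E). Edges now: 4
Op 6: add_edge(B, F). Edges now: 5
Compute levels (Kahn BFS):
  sources (in-degree 0): A, B, C
  process A: level=0
    A->E: in-degree(E)=2, level(E)>=1
  process B: level=0
    B->F: in-degree(F)=0, level(F)=1, enqueue
  process C: level=0
    C->D: in-degree(D)=0, level(D)=1, enqueue
  process F: level=1
    F->E: in-degree(E)=1, level(E)>=2
  process D: level=1
    D->E: in-degree(E)=0, level(E)=2, enqueue
  process E: level=2
All levels: A:0, B:0, C:0, D:1, E:2, F:1
max level = 2

Answer: 2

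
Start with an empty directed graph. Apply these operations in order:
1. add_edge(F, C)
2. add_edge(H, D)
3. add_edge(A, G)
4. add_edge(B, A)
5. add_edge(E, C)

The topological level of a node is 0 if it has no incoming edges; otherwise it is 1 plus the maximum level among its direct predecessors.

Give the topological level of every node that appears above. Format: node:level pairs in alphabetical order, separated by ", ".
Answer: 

Op 1: add_edge(F, C). Edges now: 1
Op 2: add_edge(H, D). Edges now: 2
Op 3: add_edge(A, G). Edges now: 3
Op 4: add_edge(B, A). Edges now: 4
Op 5: add_edge(E, C). Edges now: 5
Compute levels (Kahn BFS):
  sources (in-degree 0): B, E, F, H
  process B: level=0
    B->A: in-degree(A)=0, level(A)=1, enqueue
  process E: level=0
    E->C: in-degree(C)=1, level(C)>=1
  process F: level=0
    F->C: in-degree(C)=0, level(C)=1, enqueue
  process H: level=0
    H->D: in-degree(D)=0, level(D)=1, enqueue
  process A: level=1
    A->G: in-degree(G)=0, level(G)=2, enqueue
  process C: level=1
  process D: level=1
  process G: level=2
All levels: A:1, B:0, C:1, D:1, E:0, F:0, G:2, H:0

Answer: A:1, B:0, C:1, D:1, E:0, F:0, G:2, H:0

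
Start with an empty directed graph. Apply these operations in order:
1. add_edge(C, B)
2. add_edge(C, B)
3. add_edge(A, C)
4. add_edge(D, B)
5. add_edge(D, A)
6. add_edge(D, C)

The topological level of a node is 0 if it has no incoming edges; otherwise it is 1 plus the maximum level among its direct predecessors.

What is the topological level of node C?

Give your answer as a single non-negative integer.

Op 1: add_edge(C, B). Edges now: 1
Op 2: add_edge(C, B) (duplicate, no change). Edges now: 1
Op 3: add_edge(A, C). Edges now: 2
Op 4: add_edge(D, B). Edges now: 3
Op 5: add_edge(D, A). Edges now: 4
Op 6: add_edge(D, C). Edges now: 5
Compute levels (Kahn BFS):
  sources (in-degree 0): D
  process D: level=0
    D->A: in-degree(A)=0, level(A)=1, enqueue
    D->B: in-degree(B)=1, level(B)>=1
    D->C: in-degree(C)=1, level(C)>=1
  process A: level=1
    A->C: in-degree(C)=0, level(C)=2, enqueue
  process C: level=2
    C->B: in-degree(B)=0, level(B)=3, enqueue
  process B: level=3
All levels: A:1, B:3, C:2, D:0
level(C) = 2

Answer: 2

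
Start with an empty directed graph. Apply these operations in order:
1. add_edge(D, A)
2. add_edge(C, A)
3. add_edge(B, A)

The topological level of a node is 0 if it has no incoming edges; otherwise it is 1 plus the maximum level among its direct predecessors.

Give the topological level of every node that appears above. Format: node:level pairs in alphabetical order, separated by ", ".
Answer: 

Answer: A:1, B:0, C:0, D:0

Derivation:
Op 1: add_edge(D, A). Edges now: 1
Op 2: add_edge(C, A). Edges now: 2
Op 3: add_edge(B, A). Edges now: 3
Compute levels (Kahn BFS):
  sources (in-degree 0): B, C, D
  process B: level=0
    B->A: in-degree(A)=2, level(A)>=1
  process C: level=0
    C->A: in-degree(A)=1, level(A)>=1
  process D: level=0
    D->A: in-degree(A)=0, level(A)=1, enqueue
  process A: level=1
All levels: A:1, B:0, C:0, D:0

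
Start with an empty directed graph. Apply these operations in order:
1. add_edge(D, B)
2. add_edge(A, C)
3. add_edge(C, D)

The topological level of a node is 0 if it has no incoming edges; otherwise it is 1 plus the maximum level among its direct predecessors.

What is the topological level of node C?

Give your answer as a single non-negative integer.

Answer: 1

Derivation:
Op 1: add_edge(D, B). Edges now: 1
Op 2: add_edge(A, C). Edges now: 2
Op 3: add_edge(C, D). Edges now: 3
Compute levels (Kahn BFS):
  sources (in-degree 0): A
  process A: level=0
    A->C: in-degree(C)=0, level(C)=1, enqueue
  process C: level=1
    C->D: in-degree(D)=0, level(D)=2, enqueue
  process D: level=2
    D->B: in-degree(B)=0, level(B)=3, enqueue
  process B: level=3
All levels: A:0, B:3, C:1, D:2
level(C) = 1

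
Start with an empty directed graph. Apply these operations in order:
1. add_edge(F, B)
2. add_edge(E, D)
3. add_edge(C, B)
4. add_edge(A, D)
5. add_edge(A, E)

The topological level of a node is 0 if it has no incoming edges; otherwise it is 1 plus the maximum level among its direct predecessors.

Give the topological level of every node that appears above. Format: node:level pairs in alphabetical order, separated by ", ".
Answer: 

Answer: A:0, B:1, C:0, D:2, E:1, F:0

Derivation:
Op 1: add_edge(F, B). Edges now: 1
Op 2: add_edge(E, D). Edges now: 2
Op 3: add_edge(C, B). Edges now: 3
Op 4: add_edge(A, D). Edges now: 4
Op 5: add_edge(A, E). Edges now: 5
Compute levels (Kahn BFS):
  sources (in-degree 0): A, C, F
  process A: level=0
    A->D: in-degree(D)=1, level(D)>=1
    A->E: in-degree(E)=0, level(E)=1, enqueue
  process C: level=0
    C->B: in-degree(B)=1, level(B)>=1
  process F: level=0
    F->B: in-degree(B)=0, level(B)=1, enqueue
  process E: level=1
    E->D: in-degree(D)=0, level(D)=2, enqueue
  process B: level=1
  process D: level=2
All levels: A:0, B:1, C:0, D:2, E:1, F:0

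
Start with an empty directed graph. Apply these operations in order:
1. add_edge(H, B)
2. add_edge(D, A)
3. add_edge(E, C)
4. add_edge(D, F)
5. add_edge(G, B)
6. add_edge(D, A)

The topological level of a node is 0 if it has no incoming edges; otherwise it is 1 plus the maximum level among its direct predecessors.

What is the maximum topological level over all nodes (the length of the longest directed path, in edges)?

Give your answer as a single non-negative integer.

Answer: 1

Derivation:
Op 1: add_edge(H, B). Edges now: 1
Op 2: add_edge(D, A). Edges now: 2
Op 3: add_edge(E, C). Edges now: 3
Op 4: add_edge(D, F). Edges now: 4
Op 5: add_edge(G, B). Edges now: 5
Op 6: add_edge(D, A) (duplicate, no change). Edges now: 5
Compute levels (Kahn BFS):
  sources (in-degree 0): D, E, G, H
  process D: level=0
    D->A: in-degree(A)=0, level(A)=1, enqueue
    D->F: in-degree(F)=0, level(F)=1, enqueue
  process E: level=0
    E->C: in-degree(C)=0, level(C)=1, enqueue
  process G: level=0
    G->B: in-degree(B)=1, level(B)>=1
  process H: level=0
    H->B: in-degree(B)=0, level(B)=1, enqueue
  process A: level=1
  process F: level=1
  process C: level=1
  process B: level=1
All levels: A:1, B:1, C:1, D:0, E:0, F:1, G:0, H:0
max level = 1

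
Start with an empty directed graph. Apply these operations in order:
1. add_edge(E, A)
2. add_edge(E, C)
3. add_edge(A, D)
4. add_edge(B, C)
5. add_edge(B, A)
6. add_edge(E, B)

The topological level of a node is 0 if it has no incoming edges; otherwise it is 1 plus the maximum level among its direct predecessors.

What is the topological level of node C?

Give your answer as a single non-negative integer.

Answer: 2

Derivation:
Op 1: add_edge(E, A). Edges now: 1
Op 2: add_edge(E, C). Edges now: 2
Op 3: add_edge(A, D). Edges now: 3
Op 4: add_edge(B, C). Edges now: 4
Op 5: add_edge(B, A). Edges now: 5
Op 6: add_edge(E, B). Edges now: 6
Compute levels (Kahn BFS):
  sources (in-degree 0): E
  process E: level=0
    E->A: in-degree(A)=1, level(A)>=1
    E->B: in-degree(B)=0, level(B)=1, enqueue
    E->C: in-degree(C)=1, level(C)>=1
  process B: level=1
    B->A: in-degree(A)=0, level(A)=2, enqueue
    B->C: in-degree(C)=0, level(C)=2, enqueue
  process A: level=2
    A->D: in-degree(D)=0, level(D)=3, enqueue
  process C: level=2
  process D: level=3
All levels: A:2, B:1, C:2, D:3, E:0
level(C) = 2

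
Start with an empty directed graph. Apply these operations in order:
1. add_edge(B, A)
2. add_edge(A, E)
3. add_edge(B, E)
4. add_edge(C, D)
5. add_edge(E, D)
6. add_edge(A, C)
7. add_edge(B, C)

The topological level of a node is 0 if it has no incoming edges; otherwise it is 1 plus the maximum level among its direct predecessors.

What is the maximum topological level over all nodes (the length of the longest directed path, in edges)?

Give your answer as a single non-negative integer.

Answer: 3

Derivation:
Op 1: add_edge(B, A). Edges now: 1
Op 2: add_edge(A, E). Edges now: 2
Op 3: add_edge(B, E). Edges now: 3
Op 4: add_edge(C, D). Edges now: 4
Op 5: add_edge(E, D). Edges now: 5
Op 6: add_edge(A, C). Edges now: 6
Op 7: add_edge(B, C). Edges now: 7
Compute levels (Kahn BFS):
  sources (in-degree 0): B
  process B: level=0
    B->A: in-degree(A)=0, level(A)=1, enqueue
    B->C: in-degree(C)=1, level(C)>=1
    B->E: in-degree(E)=1, level(E)>=1
  process A: level=1
    A->C: in-degree(C)=0, level(C)=2, enqueue
    A->E: in-degree(E)=0, level(E)=2, enqueue
  process C: level=2
    C->D: in-degree(D)=1, level(D)>=3
  process E: level=2
    E->D: in-degree(D)=0, level(D)=3, enqueue
  process D: level=3
All levels: A:1, B:0, C:2, D:3, E:2
max level = 3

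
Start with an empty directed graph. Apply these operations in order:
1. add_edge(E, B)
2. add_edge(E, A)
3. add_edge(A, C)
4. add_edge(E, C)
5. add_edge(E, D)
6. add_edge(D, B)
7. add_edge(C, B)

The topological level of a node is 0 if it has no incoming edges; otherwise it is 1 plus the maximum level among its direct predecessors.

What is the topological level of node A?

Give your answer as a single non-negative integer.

Answer: 1

Derivation:
Op 1: add_edge(E, B). Edges now: 1
Op 2: add_edge(E, A). Edges now: 2
Op 3: add_edge(A, C). Edges now: 3
Op 4: add_edge(E, C). Edges now: 4
Op 5: add_edge(E, D). Edges now: 5
Op 6: add_edge(D, B). Edges now: 6
Op 7: add_edge(C, B). Edges now: 7
Compute levels (Kahn BFS):
  sources (in-degree 0): E
  process E: level=0
    E->A: in-degree(A)=0, level(A)=1, enqueue
    E->B: in-degree(B)=2, level(B)>=1
    E->C: in-degree(C)=1, level(C)>=1
    E->D: in-degree(D)=0, level(D)=1, enqueue
  process A: level=1
    A->C: in-degree(C)=0, level(C)=2, enqueue
  process D: level=1
    D->B: in-degree(B)=1, level(B)>=2
  process C: level=2
    C->B: in-degree(B)=0, level(B)=3, enqueue
  process B: level=3
All levels: A:1, B:3, C:2, D:1, E:0
level(A) = 1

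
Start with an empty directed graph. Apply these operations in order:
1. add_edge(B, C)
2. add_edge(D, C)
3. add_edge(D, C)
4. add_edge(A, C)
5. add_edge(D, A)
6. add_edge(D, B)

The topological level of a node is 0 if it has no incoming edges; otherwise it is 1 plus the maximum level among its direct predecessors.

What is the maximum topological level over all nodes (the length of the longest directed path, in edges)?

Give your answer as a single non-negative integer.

Op 1: add_edge(B, C). Edges now: 1
Op 2: add_edge(D, C). Edges now: 2
Op 3: add_edge(D, C) (duplicate, no change). Edges now: 2
Op 4: add_edge(A, C). Edges now: 3
Op 5: add_edge(D, A). Edges now: 4
Op 6: add_edge(D, B). Edges now: 5
Compute levels (Kahn BFS):
  sources (in-degree 0): D
  process D: level=0
    D->A: in-degree(A)=0, level(A)=1, enqueue
    D->B: in-degree(B)=0, level(B)=1, enqueue
    D->C: in-degree(C)=2, level(C)>=1
  process A: level=1
    A->C: in-degree(C)=1, level(C)>=2
  process B: level=1
    B->C: in-degree(C)=0, level(C)=2, enqueue
  process C: level=2
All levels: A:1, B:1, C:2, D:0
max level = 2

Answer: 2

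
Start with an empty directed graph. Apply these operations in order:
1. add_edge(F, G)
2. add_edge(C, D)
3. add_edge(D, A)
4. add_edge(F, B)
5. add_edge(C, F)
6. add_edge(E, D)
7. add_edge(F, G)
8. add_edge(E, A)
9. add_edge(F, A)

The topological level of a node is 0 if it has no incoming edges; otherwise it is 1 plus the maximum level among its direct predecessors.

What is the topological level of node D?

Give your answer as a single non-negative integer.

Answer: 1

Derivation:
Op 1: add_edge(F, G). Edges now: 1
Op 2: add_edge(C, D). Edges now: 2
Op 3: add_edge(D, A). Edges now: 3
Op 4: add_edge(F, B). Edges now: 4
Op 5: add_edge(C, F). Edges now: 5
Op 6: add_edge(E, D). Edges now: 6
Op 7: add_edge(F, G) (duplicate, no change). Edges now: 6
Op 8: add_edge(E, A). Edges now: 7
Op 9: add_edge(F, A). Edges now: 8
Compute levels (Kahn BFS):
  sources (in-degree 0): C, E
  process C: level=0
    C->D: in-degree(D)=1, level(D)>=1
    C->F: in-degree(F)=0, level(F)=1, enqueue
  process E: level=0
    E->A: in-degree(A)=2, level(A)>=1
    E->D: in-degree(D)=0, level(D)=1, enqueue
  process F: level=1
    F->A: in-degree(A)=1, level(A)>=2
    F->B: in-degree(B)=0, level(B)=2, enqueue
    F->G: in-degree(G)=0, level(G)=2, enqueue
  process D: level=1
    D->A: in-degree(A)=0, level(A)=2, enqueue
  process B: level=2
  process G: level=2
  process A: level=2
All levels: A:2, B:2, C:0, D:1, E:0, F:1, G:2
level(D) = 1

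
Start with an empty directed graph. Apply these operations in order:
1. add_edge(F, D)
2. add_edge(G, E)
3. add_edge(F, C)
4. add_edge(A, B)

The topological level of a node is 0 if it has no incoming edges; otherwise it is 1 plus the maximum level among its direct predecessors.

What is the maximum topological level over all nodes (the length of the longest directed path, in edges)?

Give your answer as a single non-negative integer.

Answer: 1

Derivation:
Op 1: add_edge(F, D). Edges now: 1
Op 2: add_edge(G, E). Edges now: 2
Op 3: add_edge(F, C). Edges now: 3
Op 4: add_edge(A, B). Edges now: 4
Compute levels (Kahn BFS):
  sources (in-degree 0): A, F, G
  process A: level=0
    A->B: in-degree(B)=0, level(B)=1, enqueue
  process F: level=0
    F->C: in-degree(C)=0, level(C)=1, enqueue
    F->D: in-degree(D)=0, level(D)=1, enqueue
  process G: level=0
    G->E: in-degree(E)=0, level(E)=1, enqueue
  process B: level=1
  process C: level=1
  process D: level=1
  process E: level=1
All levels: A:0, B:1, C:1, D:1, E:1, F:0, G:0
max level = 1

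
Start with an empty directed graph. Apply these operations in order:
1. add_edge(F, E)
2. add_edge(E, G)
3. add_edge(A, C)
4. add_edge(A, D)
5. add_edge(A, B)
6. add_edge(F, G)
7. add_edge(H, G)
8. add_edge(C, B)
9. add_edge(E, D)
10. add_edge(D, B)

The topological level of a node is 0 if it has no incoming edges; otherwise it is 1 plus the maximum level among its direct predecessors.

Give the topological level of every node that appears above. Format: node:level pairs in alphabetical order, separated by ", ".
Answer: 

Answer: A:0, B:3, C:1, D:2, E:1, F:0, G:2, H:0

Derivation:
Op 1: add_edge(F, E). Edges now: 1
Op 2: add_edge(E, G). Edges now: 2
Op 3: add_edge(A, C). Edges now: 3
Op 4: add_edge(A, D). Edges now: 4
Op 5: add_edge(A, B). Edges now: 5
Op 6: add_edge(F, G). Edges now: 6
Op 7: add_edge(H, G). Edges now: 7
Op 8: add_edge(C, B). Edges now: 8
Op 9: add_edge(E, D). Edges now: 9
Op 10: add_edge(D, B). Edges now: 10
Compute levels (Kahn BFS):
  sources (in-degree 0): A, F, H
  process A: level=0
    A->B: in-degree(B)=2, level(B)>=1
    A->C: in-degree(C)=0, level(C)=1, enqueue
    A->D: in-degree(D)=1, level(D)>=1
  process F: level=0
    F->E: in-degree(E)=0, level(E)=1, enqueue
    F->G: in-degree(G)=2, level(G)>=1
  process H: level=0
    H->G: in-degree(G)=1, level(G)>=1
  process C: level=1
    C->B: in-degree(B)=1, level(B)>=2
  process E: level=1
    E->D: in-degree(D)=0, level(D)=2, enqueue
    E->G: in-degree(G)=0, level(G)=2, enqueue
  process D: level=2
    D->B: in-degree(B)=0, level(B)=3, enqueue
  process G: level=2
  process B: level=3
All levels: A:0, B:3, C:1, D:2, E:1, F:0, G:2, H:0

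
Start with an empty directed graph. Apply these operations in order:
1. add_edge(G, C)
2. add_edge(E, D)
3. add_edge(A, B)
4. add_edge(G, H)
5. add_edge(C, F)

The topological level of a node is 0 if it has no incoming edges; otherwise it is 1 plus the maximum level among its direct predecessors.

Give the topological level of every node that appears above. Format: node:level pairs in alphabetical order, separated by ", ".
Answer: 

Op 1: add_edge(G, C). Edges now: 1
Op 2: add_edge(E, D). Edges now: 2
Op 3: add_edge(A, B). Edges now: 3
Op 4: add_edge(G, H). Edges now: 4
Op 5: add_edge(C, F). Edges now: 5
Compute levels (Kahn BFS):
  sources (in-degree 0): A, E, G
  process A: level=0
    A->B: in-degree(B)=0, level(B)=1, enqueue
  process E: level=0
    E->D: in-degree(D)=0, level(D)=1, enqueue
  process G: level=0
    G->C: in-degree(C)=0, level(C)=1, enqueue
    G->H: in-degree(H)=0, level(H)=1, enqueue
  process B: level=1
  process D: level=1
  process C: level=1
    C->F: in-degree(F)=0, level(F)=2, enqueue
  process H: level=1
  process F: level=2
All levels: A:0, B:1, C:1, D:1, E:0, F:2, G:0, H:1

Answer: A:0, B:1, C:1, D:1, E:0, F:2, G:0, H:1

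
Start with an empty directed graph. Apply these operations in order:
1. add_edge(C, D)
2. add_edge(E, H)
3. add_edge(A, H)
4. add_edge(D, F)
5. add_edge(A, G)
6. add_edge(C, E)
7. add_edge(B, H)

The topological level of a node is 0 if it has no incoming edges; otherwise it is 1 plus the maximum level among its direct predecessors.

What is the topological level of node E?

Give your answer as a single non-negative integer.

Op 1: add_edge(C, D). Edges now: 1
Op 2: add_edge(E, H). Edges now: 2
Op 3: add_edge(A, H). Edges now: 3
Op 4: add_edge(D, F). Edges now: 4
Op 5: add_edge(A, G). Edges now: 5
Op 6: add_edge(C, E). Edges now: 6
Op 7: add_edge(B, H). Edges now: 7
Compute levels (Kahn BFS):
  sources (in-degree 0): A, B, C
  process A: level=0
    A->G: in-degree(G)=0, level(G)=1, enqueue
    A->H: in-degree(H)=2, level(H)>=1
  process B: level=0
    B->H: in-degree(H)=1, level(H)>=1
  process C: level=0
    C->D: in-degree(D)=0, level(D)=1, enqueue
    C->E: in-degree(E)=0, level(E)=1, enqueue
  process G: level=1
  process D: level=1
    D->F: in-degree(F)=0, level(F)=2, enqueue
  process E: level=1
    E->H: in-degree(H)=0, level(H)=2, enqueue
  process F: level=2
  process H: level=2
All levels: A:0, B:0, C:0, D:1, E:1, F:2, G:1, H:2
level(E) = 1

Answer: 1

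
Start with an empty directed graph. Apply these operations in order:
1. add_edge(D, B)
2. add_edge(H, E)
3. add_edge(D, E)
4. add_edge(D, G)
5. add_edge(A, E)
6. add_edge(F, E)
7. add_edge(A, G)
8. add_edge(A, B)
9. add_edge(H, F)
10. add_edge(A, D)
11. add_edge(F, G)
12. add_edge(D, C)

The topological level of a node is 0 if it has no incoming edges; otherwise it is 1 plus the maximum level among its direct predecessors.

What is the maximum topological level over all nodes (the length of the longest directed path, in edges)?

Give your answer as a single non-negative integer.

Op 1: add_edge(D, B). Edges now: 1
Op 2: add_edge(H, E). Edges now: 2
Op 3: add_edge(D, E). Edges now: 3
Op 4: add_edge(D, G). Edges now: 4
Op 5: add_edge(A, E). Edges now: 5
Op 6: add_edge(F, E). Edges now: 6
Op 7: add_edge(A, G). Edges now: 7
Op 8: add_edge(A, B). Edges now: 8
Op 9: add_edge(H, F). Edges now: 9
Op 10: add_edge(A, D). Edges now: 10
Op 11: add_edge(F, G). Edges now: 11
Op 12: add_edge(D, C). Edges now: 12
Compute levels (Kahn BFS):
  sources (in-degree 0): A, H
  process A: level=0
    A->B: in-degree(B)=1, level(B)>=1
    A->D: in-degree(D)=0, level(D)=1, enqueue
    A->E: in-degree(E)=3, level(E)>=1
    A->G: in-degree(G)=2, level(G)>=1
  process H: level=0
    H->E: in-degree(E)=2, level(E)>=1
    H->F: in-degree(F)=0, level(F)=1, enqueue
  process D: level=1
    D->B: in-degree(B)=0, level(B)=2, enqueue
    D->C: in-degree(C)=0, level(C)=2, enqueue
    D->E: in-degree(E)=1, level(E)>=2
    D->G: in-degree(G)=1, level(G)>=2
  process F: level=1
    F->E: in-degree(E)=0, level(E)=2, enqueue
    F->G: in-degree(G)=0, level(G)=2, enqueue
  process B: level=2
  process C: level=2
  process E: level=2
  process G: level=2
All levels: A:0, B:2, C:2, D:1, E:2, F:1, G:2, H:0
max level = 2

Answer: 2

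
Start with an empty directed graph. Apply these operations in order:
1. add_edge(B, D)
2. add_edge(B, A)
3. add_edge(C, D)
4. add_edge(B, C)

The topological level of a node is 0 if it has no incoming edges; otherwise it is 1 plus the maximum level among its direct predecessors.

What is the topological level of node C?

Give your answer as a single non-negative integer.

Op 1: add_edge(B, D). Edges now: 1
Op 2: add_edge(B, A). Edges now: 2
Op 3: add_edge(C, D). Edges now: 3
Op 4: add_edge(B, C). Edges now: 4
Compute levels (Kahn BFS):
  sources (in-degree 0): B
  process B: level=0
    B->A: in-degree(A)=0, level(A)=1, enqueue
    B->C: in-degree(C)=0, level(C)=1, enqueue
    B->D: in-degree(D)=1, level(D)>=1
  process A: level=1
  process C: level=1
    C->D: in-degree(D)=0, level(D)=2, enqueue
  process D: level=2
All levels: A:1, B:0, C:1, D:2
level(C) = 1

Answer: 1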